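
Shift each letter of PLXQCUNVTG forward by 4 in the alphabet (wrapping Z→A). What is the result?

P(15): 15+4=19 → T
L(11): 11+4=15 → P
X(23): 23+4=27≡1 → B
Q(16): 16+4=20 → U
C(2): 2+4=6 → G
U(20): 20+4=24 → Y
N(13): 13+4=17 → R
V(21): 21+4=25 → Z
T(19): 19+4=23 → X
G(6): 6+4=10 → K

TPBUGYRZXK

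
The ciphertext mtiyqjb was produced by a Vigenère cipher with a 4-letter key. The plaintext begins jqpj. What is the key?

Subtract each crib letter from the matching ciphertext letter (mod 26):
m(12)−j(9)=3 → d
t(19)−q(16)=3 → d
i(8)−p(15)=-7≡19 → t
y(24)−j(9)=15 → p

ddtp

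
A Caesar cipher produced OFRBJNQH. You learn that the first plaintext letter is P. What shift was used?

25

From the crib: O(14)−P(15)=-1≡25, so the shift is 25.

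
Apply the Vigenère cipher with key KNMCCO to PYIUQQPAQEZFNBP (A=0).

Repeat the key across the message: KNMCCOKNMCCOKNM
P(15)+K(10): 25 → Z
Y(24)+N(13): 37≡11 → L
I(8)+M(12): 20 → U
U(20)+C(2): 22 → W
Q(16)+C(2): 18 → S
Q(16)+O(14): 30≡4 → E
P(15)+K(10): 25 → Z
A(0)+N(13): 13 → N
Q(16)+M(12): 28≡2 → C
E(4)+C(2): 6 → G
Z(25)+C(2): 27≡1 → B
F(5)+O(14): 19 → T
N(13)+K(10): 23 → X
B(1)+N(13): 14 → O
P(15)+M(12): 27≡1 → B

ZLUWSEZNCGBTXOB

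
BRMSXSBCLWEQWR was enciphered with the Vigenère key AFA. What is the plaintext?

Repeat the key across the ciphertext: AFAAFAAFAAFAAF
B(1)−A(0): 1 → B
R(17)−F(5): 12 → M
M(12)−A(0): 12 → M
S(18)−A(0): 18 → S
X(23)−F(5): 18 → S
S(18)−A(0): 18 → S
B(1)−A(0): 1 → B
C(2)−F(5): -3≡23 → X
L(11)−A(0): 11 → L
W(22)−A(0): 22 → W
E(4)−F(5): -1≡25 → Z
Q(16)−A(0): 16 → Q
W(22)−A(0): 22 → W
R(17)−F(5): 12 → M

BMMSSSBXLWZQWM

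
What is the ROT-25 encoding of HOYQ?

H(7): 7+25=32≡6 → G
O(14): 14+25=39≡13 → N
Y(24): 24+25=49≡23 → X
Q(16): 16+25=41≡15 → P

GNXP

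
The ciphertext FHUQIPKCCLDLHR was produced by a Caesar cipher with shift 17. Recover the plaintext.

OQDZRYTLLUMUQA

F(5): 5−17=-12≡14 → O
H(7): 7−17=-10≡16 → Q
U(20): 20−17=3 → D
Q(16): 16−17=-1≡25 → Z
I(8): 8−17=-9≡17 → R
P(15): 15−17=-2≡24 → Y
K(10): 10−17=-7≡19 → T
C(2): 2−17=-15≡11 → L
C(2): 2−17=-15≡11 → L
L(11): 11−17=-6≡20 → U
D(3): 3−17=-14≡12 → M
L(11): 11−17=-6≡20 → U
H(7): 7−17=-10≡16 → Q
R(17): 17−17=0 → A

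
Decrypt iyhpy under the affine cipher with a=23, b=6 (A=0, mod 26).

The inverse of 23 mod 26 is 17, since 23·17=391≡1. Apply D(y)=17·(y−6) mod 26:
i(8): 17·(8−6)=34≡8 → i
y(24): 17·(24−6)=306≡20 → u
h(7): 17·(7−6)=17 → r
p(15): 17·(15−6)=153≡23 → x
y(24): 17·(24−6)=306≡20 → u

iurxu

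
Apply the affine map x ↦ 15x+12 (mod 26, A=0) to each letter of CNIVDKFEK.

QZCPFGJUG

C(2): 15·2+12=42≡16 → Q
N(13): 15·13+12=207≡25 → Z
I(8): 15·8+12=132≡2 → C
V(21): 15·21+12=327≡15 → P
D(3): 15·3+12=57≡5 → F
K(10): 15·10+12=162≡6 → G
F(5): 15·5+12=87≡9 → J
E(4): 15·4+12=72≡20 → U
K(10): 15·10+12=162≡6 → G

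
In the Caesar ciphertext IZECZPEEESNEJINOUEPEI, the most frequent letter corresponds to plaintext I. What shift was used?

22

The most frequent ciphertext letter is E (appears 7 times).
E is position 4; I is position 8.
Shift = -4≡22.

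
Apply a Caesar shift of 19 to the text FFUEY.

F(5): 5+19=24 → Y
F(5): 5+19=24 → Y
U(20): 20+19=39≡13 → N
E(4): 4+19=23 → X
Y(24): 24+19=43≡17 → R

YYNXR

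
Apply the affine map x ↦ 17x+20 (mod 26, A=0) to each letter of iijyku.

aarmiw

i(8): 17·8+20=156≡0 → a
i(8): 17·8+20=156≡0 → a
j(9): 17·9+20=173≡17 → r
y(24): 17·24+20=428≡12 → m
k(10): 17·10+20=190≡8 → i
u(20): 17·20+20=360≡22 → w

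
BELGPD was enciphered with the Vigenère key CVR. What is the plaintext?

Repeat the key across the ciphertext: CVRCVR
B(1)−C(2): -1≡25 → Z
E(4)−V(21): -17≡9 → J
L(11)−R(17): -6≡20 → U
G(6)−C(2): 4 → E
P(15)−V(21): -6≡20 → U
D(3)−R(17): -14≡12 → M

ZJUEUM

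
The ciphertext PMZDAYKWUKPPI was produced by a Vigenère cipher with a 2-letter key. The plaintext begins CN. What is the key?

Subtract each crib letter from the matching ciphertext letter (mod 26):
P(15)−C(2)=13 → N
M(12)−N(13)=-1≡25 → Z

NZ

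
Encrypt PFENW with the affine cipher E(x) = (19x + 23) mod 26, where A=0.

P(15): 19·15+23=308≡22 → W
F(5): 19·5+23=118≡14 → O
E(4): 19·4+23=99≡21 → V
N(13): 19·13+23=270≡10 → K
W(22): 19·22+23=441≡25 → Z

WOVKZ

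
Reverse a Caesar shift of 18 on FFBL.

NNJT

F(5): 5−18=-13≡13 → N
F(5): 5−18=-13≡13 → N
B(1): 1−18=-17≡9 → J
L(11): 11−18=-7≡19 → T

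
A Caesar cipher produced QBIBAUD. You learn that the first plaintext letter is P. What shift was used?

1

From the crib: Q(16)−P(15)=1, so the shift is 1.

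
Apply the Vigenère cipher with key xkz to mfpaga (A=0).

jpoxqz

Repeat the key across the message: xkzxkz
m(12)+x(23): 35≡9 → j
f(5)+k(10): 15 → p
p(15)+z(25): 40≡14 → o
a(0)+x(23): 23 → x
g(6)+k(10): 16 → q
a(0)+z(25): 25 → z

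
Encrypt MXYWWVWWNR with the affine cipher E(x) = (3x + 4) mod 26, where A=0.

OVYSSPSSRD

M(12): 3·12+4=40≡14 → O
X(23): 3·23+4=73≡21 → V
Y(24): 3·24+4=76≡24 → Y
W(22): 3·22+4=70≡18 → S
W(22): 3·22+4=70≡18 → S
V(21): 3·21+4=67≡15 → P
W(22): 3·22+4=70≡18 → S
W(22): 3·22+4=70≡18 → S
N(13): 3·13+4=43≡17 → R
R(17): 3·17+4=55≡3 → D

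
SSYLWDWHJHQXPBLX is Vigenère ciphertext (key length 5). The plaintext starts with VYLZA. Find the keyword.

XUNMW

Subtract each crib letter from the matching ciphertext letter (mod 26):
S(18)−V(21)=-3≡23 → X
S(18)−Y(24)=-6≡20 → U
Y(24)−L(11)=13 → N
L(11)−Z(25)=-14≡12 → M
W(22)−A(0)=22 → W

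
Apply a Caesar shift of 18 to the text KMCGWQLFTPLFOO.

CEUYOIDXLHDXGG

K(10): 10+18=28≡2 → C
M(12): 12+18=30≡4 → E
C(2): 2+18=20 → U
G(6): 6+18=24 → Y
W(22): 22+18=40≡14 → O
Q(16): 16+18=34≡8 → I
L(11): 11+18=29≡3 → D
F(5): 5+18=23 → X
T(19): 19+18=37≡11 → L
P(15): 15+18=33≡7 → H
L(11): 11+18=29≡3 → D
F(5): 5+18=23 → X
O(14): 14+18=32≡6 → G
O(14): 14+18=32≡6 → G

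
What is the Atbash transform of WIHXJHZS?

W(22) → D(3)
I(8) → R(17)
H(7) → S(18)
X(23) → C(2)
J(9) → Q(16)
H(7) → S(18)
Z(25) → A(0)
S(18) → H(7)

DRSCQSAH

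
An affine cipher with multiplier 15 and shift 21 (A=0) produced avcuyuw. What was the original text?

The inverse of 15 mod 26 is 7, since 15·7=105≡1. Apply D(y)=7·(y−21) mod 26:
a(0): 7·(0−21)=-147≡9 → j
v(21): 7·(21−21)=0 → a
c(2): 7·(2−21)=-133≡23 → x
u(20): 7·(20−21)=-7≡19 → t
y(24): 7·(24−21)=21 → v
u(20): 7·(20−21)=-7≡19 → t
w(22): 7·(22−21)=7 → h

jaxtvth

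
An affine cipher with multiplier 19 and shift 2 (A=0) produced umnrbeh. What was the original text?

The inverse of 19 mod 26 is 11, since 19·11=209≡1. Apply D(y)=11·(y−2) mod 26:
u(20): 11·(20−2)=198≡16 → q
m(12): 11·(12−2)=110≡6 → g
n(13): 11·(13−2)=121≡17 → r
r(17): 11·(17−2)=165≡9 → j
b(1): 11·(1−2)=-11≡15 → p
e(4): 11·(4−2)=22 → w
h(7): 11·(7−2)=55≡3 → d

qgrjpwd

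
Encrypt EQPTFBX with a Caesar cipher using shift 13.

RDCGSOK

E(4): 4+13=17 → R
Q(16): 16+13=29≡3 → D
P(15): 15+13=28≡2 → C
T(19): 19+13=32≡6 → G
F(5): 5+13=18 → S
B(1): 1+13=14 → O
X(23): 23+13=36≡10 → K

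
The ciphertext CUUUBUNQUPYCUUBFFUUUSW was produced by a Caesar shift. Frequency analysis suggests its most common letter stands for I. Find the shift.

The most frequent ciphertext letter is U (appears 10 times).
U is position 20; I is position 8.
Shift = 12.

12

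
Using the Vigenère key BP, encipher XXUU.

YMVJ

Repeat the key across the message: BPBP
X(23)+B(1): 24 → Y
X(23)+P(15): 38≡12 → M
U(20)+B(1): 21 → V
U(20)+P(15): 35≡9 → J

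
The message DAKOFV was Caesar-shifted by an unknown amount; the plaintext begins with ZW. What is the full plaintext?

From the crib: D(3)−Z(25)=-22≡4, so the shift is 4.
Subtract 4 from each ciphertext letter:
D(3): 3−4=-1≡25 → Z
A(0): 0−4=-4≡22 → W
K(10): 10−4=6 → G
O(14): 14−4=10 → K
F(5): 5−4=1 → B
V(21): 21−4=17 → R

ZWGKBR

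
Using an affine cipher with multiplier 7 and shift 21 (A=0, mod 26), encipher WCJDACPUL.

TJGQVJWFU

W(22): 7·22+21=175≡19 → T
C(2): 7·2+21=35≡9 → J
J(9): 7·9+21=84≡6 → G
D(3): 7·3+21=42≡16 → Q
A(0): 7·0+21=21 → V
C(2): 7·2+21=35≡9 → J
P(15): 7·15+21=126≡22 → W
U(20): 7·20+21=161≡5 → F
L(11): 7·11+21=98≡20 → U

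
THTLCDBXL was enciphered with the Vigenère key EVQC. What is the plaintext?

Repeat the key across the ciphertext: EVQCEVQCE
T(19)−E(4): 15 → P
H(7)−V(21): -14≡12 → M
T(19)−Q(16): 3 → D
L(11)−C(2): 9 → J
C(2)−E(4): -2≡24 → Y
D(3)−V(21): -18≡8 → I
B(1)−Q(16): -15≡11 → L
X(23)−C(2): 21 → V
L(11)−E(4): 7 → H

PMDJYILVH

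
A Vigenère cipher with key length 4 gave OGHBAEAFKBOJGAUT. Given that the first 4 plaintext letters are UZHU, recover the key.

Subtract each crib letter from the matching ciphertext letter (mod 26):
O(14)−U(20)=-6≡20 → U
G(6)−Z(25)=-19≡7 → H
H(7)−H(7)=0 → A
B(1)−U(20)=-19≡7 → H

UHAH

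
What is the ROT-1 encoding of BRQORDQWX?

B(1): 1+1=2 → C
R(17): 17+1=18 → S
Q(16): 16+1=17 → R
O(14): 14+1=15 → P
R(17): 17+1=18 → S
D(3): 3+1=4 → E
Q(16): 16+1=17 → R
W(22): 22+1=23 → X
X(23): 23+1=24 → Y

CSRPSERXY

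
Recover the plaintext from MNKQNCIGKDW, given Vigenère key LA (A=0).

BNZQCCXGZDL

Repeat the key across the ciphertext: LALALALALAL
M(12)−L(11): 1 → B
N(13)−A(0): 13 → N
K(10)−L(11): -1≡25 → Z
Q(16)−A(0): 16 → Q
N(13)−L(11): 2 → C
C(2)−A(0): 2 → C
I(8)−L(11): -3≡23 → X
G(6)−A(0): 6 → G
K(10)−L(11): -1≡25 → Z
D(3)−A(0): 3 → D
W(22)−L(11): 11 → L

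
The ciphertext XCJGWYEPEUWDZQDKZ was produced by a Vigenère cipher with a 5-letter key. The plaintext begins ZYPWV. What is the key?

Subtract each crib letter from the matching ciphertext letter (mod 26):
X(23)−Z(25)=-2≡24 → Y
C(2)−Y(24)=-22≡4 → E
J(9)−P(15)=-6≡20 → U
G(6)−W(22)=-16≡10 → K
W(22)−V(21)=1 → B

YEUKB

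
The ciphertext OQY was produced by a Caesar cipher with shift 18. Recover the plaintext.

WYG

O(14): 14−18=-4≡22 → W
Q(16): 16−18=-2≡24 → Y
Y(24): 24−18=6 → G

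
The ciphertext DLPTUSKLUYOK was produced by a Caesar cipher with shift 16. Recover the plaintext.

D(3): 3−16=-13≡13 → N
L(11): 11−16=-5≡21 → V
P(15): 15−16=-1≡25 → Z
T(19): 19−16=3 → D
U(20): 20−16=4 → E
S(18): 18−16=2 → C
K(10): 10−16=-6≡20 → U
L(11): 11−16=-5≡21 → V
U(20): 20−16=4 → E
Y(24): 24−16=8 → I
O(14): 14−16=-2≡24 → Y
K(10): 10−16=-6≡20 → U

NVZDECUVEIYU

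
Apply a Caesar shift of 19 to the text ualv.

nteo

u(20): 20+19=39≡13 → n
a(0): 0+19=19 → t
l(11): 11+19=30≡4 → e
v(21): 21+19=40≡14 → o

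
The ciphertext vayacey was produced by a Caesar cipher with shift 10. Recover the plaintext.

v(21): 21−10=11 → l
a(0): 0−10=-10≡16 → q
y(24): 24−10=14 → o
a(0): 0−10=-10≡16 → q
c(2): 2−10=-8≡18 → s
e(4): 4−10=-6≡20 → u
y(24): 24−10=14 → o

lqoqsuo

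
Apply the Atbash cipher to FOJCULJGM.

F(5) → U(20)
O(14) → L(11)
J(9) → Q(16)
C(2) → X(23)
U(20) → F(5)
L(11) → O(14)
J(9) → Q(16)
G(6) → T(19)
M(12) → N(13)

ULQXFOQTN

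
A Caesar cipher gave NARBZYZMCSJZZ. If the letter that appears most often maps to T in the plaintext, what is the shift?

6

The most frequent ciphertext letter is Z (appears 4 times).
Z is position 25; T is position 19.
Shift = 6.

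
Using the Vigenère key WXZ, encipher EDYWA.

Repeat the key across the message: WXZWX
E(4)+W(22): 26≡0 → A
D(3)+X(23): 26≡0 → A
Y(24)+Z(25): 49≡23 → X
W(22)+W(22): 44≡18 → S
A(0)+X(23): 23 → X

AAXSX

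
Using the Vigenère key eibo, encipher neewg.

Repeat the key across the message: eiboe
n(13)+e(4): 17 → r
e(4)+i(8): 12 → m
e(4)+b(1): 5 → f
w(22)+o(14): 36≡10 → k
g(6)+e(4): 10 → k

rmfkk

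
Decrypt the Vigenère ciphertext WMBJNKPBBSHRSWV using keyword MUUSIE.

Repeat the key across the ciphertext: MUUSIEMUUSIEMUU
W(22)−M(12): 10 → K
M(12)−U(20): -8≡18 → S
B(1)−U(20): -19≡7 → H
J(9)−S(18): -9≡17 → R
N(13)−I(8): 5 → F
K(10)−E(4): 6 → G
P(15)−M(12): 3 → D
B(1)−U(20): -19≡7 → H
B(1)−U(20): -19≡7 → H
S(18)−S(18): 0 → A
H(7)−I(8): -1≡25 → Z
R(17)−E(4): 13 → N
S(18)−M(12): 6 → G
W(22)−U(20): 2 → C
V(21)−U(20): 1 → B

KSHRFGDHHAZNGCB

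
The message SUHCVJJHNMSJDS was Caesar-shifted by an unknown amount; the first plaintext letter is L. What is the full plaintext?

LNAVOCCAGFLCWL

From the crib: S(18)−L(11)=7, so the shift is 7.
Subtract 7 from each ciphertext letter:
S(18): 18−7=11 → L
U(20): 20−7=13 → N
H(7): 7−7=0 → A
C(2): 2−7=-5≡21 → V
V(21): 21−7=14 → O
J(9): 9−7=2 → C
J(9): 9−7=2 → C
H(7): 7−7=0 → A
N(13): 13−7=6 → G
M(12): 12−7=5 → F
S(18): 18−7=11 → L
J(9): 9−7=2 → C
D(3): 3−7=-4≡22 → W
S(18): 18−7=11 → L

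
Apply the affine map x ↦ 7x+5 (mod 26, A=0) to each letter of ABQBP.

FMNMG

A(0): 7·0+5=5 → F
B(1): 7·1+5=12 → M
Q(16): 7·16+5=117≡13 → N
B(1): 7·1+5=12 → M
P(15): 7·15+5=110≡6 → G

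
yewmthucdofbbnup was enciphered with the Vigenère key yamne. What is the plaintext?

Repeat the key across the ciphertext: yamneyamneyamney
y(24)−y(24): 0 → a
e(4)−a(0): 4 → e
w(22)−m(12): 10 → k
m(12)−n(13): -1≡25 → z
t(19)−e(4): 15 → p
h(7)−y(24): -17≡9 → j
u(20)−a(0): 20 → u
c(2)−m(12): -10≡16 → q
d(3)−n(13): -10≡16 → q
o(14)−e(4): 10 → k
f(5)−y(24): -19≡7 → h
b(1)−a(0): 1 → b
b(1)−m(12): -11≡15 → p
n(13)−n(13): 0 → a
u(20)−e(4): 16 → q
p(15)−y(24): -9≡17 → r

aekzpjuqqkhbpaqr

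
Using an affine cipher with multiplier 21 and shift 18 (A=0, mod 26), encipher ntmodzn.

fbkadxf

n(13): 21·13+18=291≡5 → f
t(19): 21·19+18=417≡1 → b
m(12): 21·12+18=270≡10 → k
o(14): 21·14+18=312≡0 → a
d(3): 21·3+18=81≡3 → d
z(25): 21·25+18=543≡23 → x
n(13): 21·13+18=291≡5 → f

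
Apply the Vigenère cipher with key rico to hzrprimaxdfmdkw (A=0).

yhtdiqooolhausy

Repeat the key across the message: ricoricoricoric
h(7)+r(17): 24 → y
z(25)+i(8): 33≡7 → h
r(17)+c(2): 19 → t
p(15)+o(14): 29≡3 → d
r(17)+r(17): 34≡8 → i
i(8)+i(8): 16 → q
m(12)+c(2): 14 → o
a(0)+o(14): 14 → o
x(23)+r(17): 40≡14 → o
d(3)+i(8): 11 → l
f(5)+c(2): 7 → h
m(12)+o(14): 26≡0 → a
d(3)+r(17): 20 → u
k(10)+i(8): 18 → s
w(22)+c(2): 24 → y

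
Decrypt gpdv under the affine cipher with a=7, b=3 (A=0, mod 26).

The inverse of 7 mod 26 is 15, since 7·15=105≡1. Apply D(y)=15·(y−3) mod 26:
g(6): 15·(6−3)=45≡19 → t
p(15): 15·(15−3)=180≡24 → y
d(3): 15·(3−3)=0 → a
v(21): 15·(21−3)=270≡10 → k

tyak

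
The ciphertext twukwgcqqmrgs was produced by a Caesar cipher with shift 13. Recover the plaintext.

t(19): 19−13=6 → g
w(22): 22−13=9 → j
u(20): 20−13=7 → h
k(10): 10−13=-3≡23 → x
w(22): 22−13=9 → j
g(6): 6−13=-7≡19 → t
c(2): 2−13=-11≡15 → p
q(16): 16−13=3 → d
q(16): 16−13=3 → d
m(12): 12−13=-1≡25 → z
r(17): 17−13=4 → e
g(6): 6−13=-7≡19 → t
s(18): 18−13=5 → f

gjhxjtpddzetf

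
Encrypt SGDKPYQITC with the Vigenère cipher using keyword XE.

PKAOMCNMQG

Repeat the key across the message: XEXEXEXEXE
S(18)+X(23): 41≡15 → P
G(6)+E(4): 10 → K
D(3)+X(23): 26≡0 → A
K(10)+E(4): 14 → O
P(15)+X(23): 38≡12 → M
Y(24)+E(4): 28≡2 → C
Q(16)+X(23): 39≡13 → N
I(8)+E(4): 12 → M
T(19)+X(23): 42≡16 → Q
C(2)+E(4): 6 → G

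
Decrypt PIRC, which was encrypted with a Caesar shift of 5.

KDMX

P(15): 15−5=10 → K
I(8): 8−5=3 → D
R(17): 17−5=12 → M
C(2): 2−5=-3≡23 → X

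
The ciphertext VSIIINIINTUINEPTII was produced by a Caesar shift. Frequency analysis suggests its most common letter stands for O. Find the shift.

20

The most frequent ciphertext letter is I (appears 8 times).
I is position 8; O is position 14.
Shift = -6≡20.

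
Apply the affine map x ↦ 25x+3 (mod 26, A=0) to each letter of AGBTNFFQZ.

A(0): 25·0+3=3 → D
G(6): 25·6+3=153≡23 → X
B(1): 25·1+3=28≡2 → C
T(19): 25·19+3=478≡10 → K
N(13): 25·13+3=328≡16 → Q
F(5): 25·5+3=128≡24 → Y
F(5): 25·5+3=128≡24 → Y
Q(16): 25·16+3=403≡13 → N
Z(25): 25·25+3=628≡4 → E

DXCKQYYNE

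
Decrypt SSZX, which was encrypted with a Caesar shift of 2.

QQXV

S(18): 18−2=16 → Q
S(18): 18−2=16 → Q
Z(25): 25−2=23 → X
X(23): 23−2=21 → V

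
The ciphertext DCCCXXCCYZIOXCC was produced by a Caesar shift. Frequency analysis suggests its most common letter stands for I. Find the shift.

20

The most frequent ciphertext letter is C (appears 7 times).
C is position 2; I is position 8.
Shift = -6≡20.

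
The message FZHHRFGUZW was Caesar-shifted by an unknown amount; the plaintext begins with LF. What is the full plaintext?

From the crib: F(5)−L(11)=-6≡20, so the shift is 20.
Subtract 20 from each ciphertext letter:
F(5): 5−20=-15≡11 → L
Z(25): 25−20=5 → F
H(7): 7−20=-13≡13 → N
H(7): 7−20=-13≡13 → N
R(17): 17−20=-3≡23 → X
F(5): 5−20=-15≡11 → L
G(6): 6−20=-14≡12 → M
U(20): 20−20=0 → A
Z(25): 25−20=5 → F
W(22): 22−20=2 → C

LFNNXLMAFC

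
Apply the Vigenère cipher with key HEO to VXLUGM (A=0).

CBZBKA

Repeat the key across the message: HEOHEO
V(21)+H(7): 28≡2 → C
X(23)+E(4): 27≡1 → B
L(11)+O(14): 25 → Z
U(20)+H(7): 27≡1 → B
G(6)+E(4): 10 → K
M(12)+O(14): 26≡0 → A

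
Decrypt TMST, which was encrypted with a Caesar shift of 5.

OHNO

T(19): 19−5=14 → O
M(12): 12−5=7 → H
S(18): 18−5=13 → N
T(19): 19−5=14 → O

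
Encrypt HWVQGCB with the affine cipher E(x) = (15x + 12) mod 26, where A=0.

H(7): 15·7+12=117≡13 → N
W(22): 15·22+12=342≡4 → E
V(21): 15·21+12=327≡15 → P
Q(16): 15·16+12=252≡18 → S
G(6): 15·6+12=102≡24 → Y
C(2): 15·2+12=42≡16 → Q
B(1): 15·1+12=27≡1 → B

NEPSYQB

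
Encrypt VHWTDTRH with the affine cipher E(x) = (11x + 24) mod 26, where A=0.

VXGZFZDX

V(21): 11·21+24=255≡21 → V
H(7): 11·7+24=101≡23 → X
W(22): 11·22+24=266≡6 → G
T(19): 11·19+24=233≡25 → Z
D(3): 11·3+24=57≡5 → F
T(19): 11·19+24=233≡25 → Z
R(17): 11·17+24=211≡3 → D
H(7): 11·7+24=101≡23 → X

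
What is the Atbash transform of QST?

Q(16) → J(9)
S(18) → H(7)
T(19) → G(6)

JHG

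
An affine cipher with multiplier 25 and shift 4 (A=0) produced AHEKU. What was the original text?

The inverse of 25 mod 26 is 25, since 25·25=625≡1. Apply D(y)=25·(y−4) mod 26:
A(0): 25·(0−4)=-100≡4 → E
H(7): 25·(7−4)=75≡23 → X
E(4): 25·(4−4)=0 → A
K(10): 25·(10−4)=150≡20 → U
U(20): 25·(20−4)=400≡10 → K

EXAUK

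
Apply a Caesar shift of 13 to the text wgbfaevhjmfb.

jtosnriuwzso

w(22): 22+13=35≡9 → j
g(6): 6+13=19 → t
b(1): 1+13=14 → o
f(5): 5+13=18 → s
a(0): 0+13=13 → n
e(4): 4+13=17 → r
v(21): 21+13=34≡8 → i
h(7): 7+13=20 → u
j(9): 9+13=22 → w
m(12): 12+13=25 → z
f(5): 5+13=18 → s
b(1): 1+13=14 → o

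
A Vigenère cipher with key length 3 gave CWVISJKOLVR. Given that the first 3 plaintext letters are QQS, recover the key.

MGD

Subtract each crib letter from the matching ciphertext letter (mod 26):
C(2)−Q(16)=-14≡12 → M
W(22)−Q(16)=6 → G
V(21)−S(18)=3 → D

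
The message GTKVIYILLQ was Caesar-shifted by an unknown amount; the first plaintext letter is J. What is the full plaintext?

From the crib: G(6)−J(9)=-3≡23, so the shift is 23.
Subtract 23 from each ciphertext letter:
G(6): 6−23=-17≡9 → J
T(19): 19−23=-4≡22 → W
K(10): 10−23=-13≡13 → N
V(21): 21−23=-2≡24 → Y
I(8): 8−23=-15≡11 → L
Y(24): 24−23=1 → B
I(8): 8−23=-15≡11 → L
L(11): 11−23=-12≡14 → O
L(11): 11−23=-12≡14 → O
Q(16): 16−23=-7≡19 → T

JWNYLBLOOT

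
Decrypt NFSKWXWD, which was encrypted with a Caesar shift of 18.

N(13): 13−18=-5≡21 → V
F(5): 5−18=-13≡13 → N
S(18): 18−18=0 → A
K(10): 10−18=-8≡18 → S
W(22): 22−18=4 → E
X(23): 23−18=5 → F
W(22): 22−18=4 → E
D(3): 3−18=-15≡11 → L

VNASEFEL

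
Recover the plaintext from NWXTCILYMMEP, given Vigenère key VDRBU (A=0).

Repeat the key across the ciphertext: VDRBUVDRBUVD
N(13)−V(21): -8≡18 → S
W(22)−D(3): 19 → T
X(23)−R(17): 6 → G
T(19)−B(1): 18 → S
C(2)−U(20): -18≡8 → I
I(8)−V(21): -13≡13 → N
L(11)−D(3): 8 → I
Y(24)−R(17): 7 → H
M(12)−B(1): 11 → L
M(12)−U(20): -8≡18 → S
E(4)−V(21): -17≡9 → J
P(15)−D(3): 12 → M

STGSINIHLSJM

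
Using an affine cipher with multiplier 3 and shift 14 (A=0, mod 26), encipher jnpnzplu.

pbhblhvw

j(9): 3·9+14=41≡15 → p
n(13): 3·13+14=53≡1 → b
p(15): 3·15+14=59≡7 → h
n(13): 3·13+14=53≡1 → b
z(25): 3·25+14=89≡11 → l
p(15): 3·15+14=59≡7 → h
l(11): 3·11+14=47≡21 → v
u(20): 3·20+14=74≡22 → w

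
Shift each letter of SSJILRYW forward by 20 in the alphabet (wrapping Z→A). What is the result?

S(18): 18+20=38≡12 → M
S(18): 18+20=38≡12 → M
J(9): 9+20=29≡3 → D
I(8): 8+20=28≡2 → C
L(11): 11+20=31≡5 → F
R(17): 17+20=37≡11 → L
Y(24): 24+20=44≡18 → S
W(22): 22+20=42≡16 → Q

MMDCFLSQ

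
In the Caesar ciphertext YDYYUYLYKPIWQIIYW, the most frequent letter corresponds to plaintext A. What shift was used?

The most frequent ciphertext letter is Y (appears 6 times).
Y is position 24; A is position 0.
Shift = 24.

24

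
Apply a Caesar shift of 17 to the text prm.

gid

p(15): 15+17=32≡6 → g
r(17): 17+17=34≡8 → i
m(12): 12+17=29≡3 → d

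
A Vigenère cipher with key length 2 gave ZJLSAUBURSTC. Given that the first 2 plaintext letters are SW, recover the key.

HN

Subtract each crib letter from the matching ciphertext letter (mod 26):
Z(25)−S(18)=7 → H
J(9)−W(22)=-13≡13 → N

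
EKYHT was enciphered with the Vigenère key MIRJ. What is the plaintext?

Repeat the key across the ciphertext: MIRJM
E(4)−M(12): -8≡18 → S
K(10)−I(8): 2 → C
Y(24)−R(17): 7 → H
H(7)−J(9): -2≡24 → Y
T(19)−M(12): 7 → H

SCHYH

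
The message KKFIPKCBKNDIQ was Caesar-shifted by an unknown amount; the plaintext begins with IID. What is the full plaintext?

IIDGNIAZILBGO

From the crib: K(10)−I(8)=2, so the shift is 2.
Subtract 2 from each ciphertext letter:
K(10): 10−2=8 → I
K(10): 10−2=8 → I
F(5): 5−2=3 → D
I(8): 8−2=6 → G
P(15): 15−2=13 → N
K(10): 10−2=8 → I
C(2): 2−2=0 → A
B(1): 1−2=-1≡25 → Z
K(10): 10−2=8 → I
N(13): 13−2=11 → L
D(3): 3−2=1 → B
I(8): 8−2=6 → G
Q(16): 16−2=14 → O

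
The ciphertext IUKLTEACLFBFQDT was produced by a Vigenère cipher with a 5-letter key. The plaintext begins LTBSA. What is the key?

Subtract each crib letter from the matching ciphertext letter (mod 26):
I(8)−L(11)=-3≡23 → X
U(20)−T(19)=1 → B
K(10)−B(1)=9 → J
L(11)−S(18)=-7≡19 → T
T(19)−A(0)=19 → T

XBJTT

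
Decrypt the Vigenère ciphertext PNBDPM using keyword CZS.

Repeat the key across the ciphertext: CZSCZS
P(15)−C(2): 13 → N
N(13)−Z(25): -12≡14 → O
B(1)−S(18): -17≡9 → J
D(3)−C(2): 1 → B
P(15)−Z(25): -10≡16 → Q
M(12)−S(18): -6≡20 → U

NOJBQU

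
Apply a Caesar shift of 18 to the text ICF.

I(8): 8+18=26≡0 → A
C(2): 2+18=20 → U
F(5): 5+18=23 → X

AUX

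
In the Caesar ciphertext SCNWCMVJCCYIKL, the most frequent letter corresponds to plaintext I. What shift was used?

20

The most frequent ciphertext letter is C (appears 4 times).
C is position 2; I is position 8.
Shift = -6≡20.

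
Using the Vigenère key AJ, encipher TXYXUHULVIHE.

Repeat the key across the message: AJAJAJAJAJAJ
T(19)+A(0): 19 → T
X(23)+J(9): 32≡6 → G
Y(24)+A(0): 24 → Y
X(23)+J(9): 32≡6 → G
U(20)+A(0): 20 → U
H(7)+J(9): 16 → Q
U(20)+A(0): 20 → U
L(11)+J(9): 20 → U
V(21)+A(0): 21 → V
I(8)+J(9): 17 → R
H(7)+A(0): 7 → H
E(4)+J(9): 13 → N

TGYGUQUUVRHN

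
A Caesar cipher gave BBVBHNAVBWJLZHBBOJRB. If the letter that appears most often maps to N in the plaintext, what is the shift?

The most frequent ciphertext letter is B (appears 7 times).
B is position 1; N is position 13.
Shift = -12≡14.

14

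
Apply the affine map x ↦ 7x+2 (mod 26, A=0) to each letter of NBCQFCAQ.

PJQKLQCK

N(13): 7·13+2=93≡15 → P
B(1): 7·1+2=9 → J
C(2): 7·2+2=16 → Q
Q(16): 7·16+2=114≡10 → K
F(5): 7·5+2=37≡11 → L
C(2): 7·2+2=16 → Q
A(0): 7·0+2=2 → C
Q(16): 7·16+2=114≡10 → K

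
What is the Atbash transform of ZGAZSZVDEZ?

Z(25) → A(0)
G(6) → T(19)
A(0) → Z(25)
Z(25) → A(0)
S(18) → H(7)
Z(25) → A(0)
V(21) → E(4)
D(3) → W(22)
E(4) → V(21)
Z(25) → A(0)

ATZAHAEWVA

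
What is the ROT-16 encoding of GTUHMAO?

WJKXCQE

G(6): 6+16=22 → W
T(19): 19+16=35≡9 → J
U(20): 20+16=36≡10 → K
H(7): 7+16=23 → X
M(12): 12+16=28≡2 → C
A(0): 0+16=16 → Q
O(14): 14+16=30≡4 → E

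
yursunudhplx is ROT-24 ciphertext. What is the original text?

y(24): 24−24=0 → a
u(20): 20−24=-4≡22 → w
r(17): 17−24=-7≡19 → t
s(18): 18−24=-6≡20 → u
u(20): 20−24=-4≡22 → w
n(13): 13−24=-11≡15 → p
u(20): 20−24=-4≡22 → w
d(3): 3−24=-21≡5 → f
h(7): 7−24=-17≡9 → j
p(15): 15−24=-9≡17 → r
l(11): 11−24=-13≡13 → n
x(23): 23−24=-1≡25 → z

awtuwpwfjrnz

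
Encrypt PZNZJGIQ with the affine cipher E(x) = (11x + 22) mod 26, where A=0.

FLJLRKGQ

P(15): 11·15+22=187≡5 → F
Z(25): 11·25+22=297≡11 → L
N(13): 11·13+22=165≡9 → J
Z(25): 11·25+22=297≡11 → L
J(9): 11·9+22=121≡17 → R
G(6): 11·6+22=88≡10 → K
I(8): 11·8+22=110≡6 → G
Q(16): 11·16+22=198≡16 → Q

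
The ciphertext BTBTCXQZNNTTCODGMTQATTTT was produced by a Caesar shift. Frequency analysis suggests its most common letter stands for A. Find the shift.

19

The most frequent ciphertext letter is T (appears 9 times).
T is position 19; A is position 0.
Shift = 19.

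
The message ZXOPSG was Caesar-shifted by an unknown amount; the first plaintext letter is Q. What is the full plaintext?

From the crib: Z(25)−Q(16)=9, so the shift is 9.
Subtract 9 from each ciphertext letter:
Z(25): 25−9=16 → Q
X(23): 23−9=14 → O
O(14): 14−9=5 → F
P(15): 15−9=6 → G
S(18): 18−9=9 → J
G(6): 6−9=-3≡23 → X

QOFGJX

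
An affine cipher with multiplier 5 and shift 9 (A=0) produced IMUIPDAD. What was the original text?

The inverse of 5 mod 26 is 21, since 5·21=105≡1. Apply D(y)=21·(y−9) mod 26:
I(8): 21·(8−9)=-21≡5 → F
M(12): 21·(12−9)=63≡11 → L
U(20): 21·(20−9)=231≡23 → X
I(8): 21·(8−9)=-21≡5 → F
P(15): 21·(15−9)=126≡22 → W
D(3): 21·(3−9)=-126≡4 → E
A(0): 21·(0−9)=-189≡19 → T
D(3): 21·(3−9)=-126≡4 → E

FLXFWETE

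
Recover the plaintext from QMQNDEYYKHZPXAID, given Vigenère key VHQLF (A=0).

Repeat the key across the ciphertext: VHQLFVHQLFVHQLFV
Q(16)−V(21): -5≡21 → V
M(12)−H(7): 5 → F
Q(16)−Q(16): 0 → A
N(13)−L(11): 2 → C
D(3)−F(5): -2≡24 → Y
E(4)−V(21): -17≡9 → J
Y(24)−H(7): 17 → R
Y(24)−Q(16): 8 → I
K(10)−L(11): -1≡25 → Z
H(7)−F(5): 2 → C
Z(25)−V(21): 4 → E
P(15)−H(7): 8 → I
X(23)−Q(16): 7 → H
A(0)−L(11): -11≡15 → P
I(8)−F(5): 3 → D
D(3)−V(21): -18≡8 → I

VFACYJRIZCEIHPDI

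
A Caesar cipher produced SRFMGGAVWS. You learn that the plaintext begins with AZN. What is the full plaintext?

AZNUOOIDEA

From the crib: S(18)−A(0)=18, so the shift is 18.
Subtract 18 from each ciphertext letter:
S(18): 18−18=0 → A
R(17): 17−18=-1≡25 → Z
F(5): 5−18=-13≡13 → N
M(12): 12−18=-6≡20 → U
G(6): 6−18=-12≡14 → O
G(6): 6−18=-12≡14 → O
A(0): 0−18=-18≡8 → I
V(21): 21−18=3 → D
W(22): 22−18=4 → E
S(18): 18−18=0 → A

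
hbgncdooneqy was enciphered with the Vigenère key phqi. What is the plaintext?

Repeat the key across the ciphertext: phqiphqiphqi
h(7)−p(15): -8≡18 → s
b(1)−h(7): -6≡20 → u
g(6)−q(16): -10≡16 → q
n(13)−i(8): 5 → f
c(2)−p(15): -13≡13 → n
d(3)−h(7): -4≡22 → w
o(14)−q(16): -2≡24 → y
o(14)−i(8): 6 → g
n(13)−p(15): -2≡24 → y
e(4)−h(7): -3≡23 → x
q(16)−q(16): 0 → a
y(24)−i(8): 16 → q

suqfnwygyxaq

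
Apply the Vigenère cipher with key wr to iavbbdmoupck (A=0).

Repeat the key across the message: wrwrwrwrwrwr
i(8)+w(22): 30≡4 → e
a(0)+r(17): 17 → r
v(21)+w(22): 43≡17 → r
b(1)+r(17): 18 → s
b(1)+w(22): 23 → x
d(3)+r(17): 20 → u
m(12)+w(22): 34≡8 → i
o(14)+r(17): 31≡5 → f
u(20)+w(22): 42≡16 → q
p(15)+r(17): 32≡6 → g
c(2)+w(22): 24 → y
k(10)+r(17): 27≡1 → b

errsxuifqgyb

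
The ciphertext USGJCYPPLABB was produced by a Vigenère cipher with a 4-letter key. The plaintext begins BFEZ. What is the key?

Subtract each crib letter from the matching ciphertext letter (mod 26):
U(20)−B(1)=19 → T
S(18)−F(5)=13 → N
G(6)−E(4)=2 → C
J(9)−Z(25)=-16≡10 → K

TNCK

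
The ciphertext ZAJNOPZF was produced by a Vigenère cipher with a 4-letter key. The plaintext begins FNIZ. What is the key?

Subtract each crib letter from the matching ciphertext letter (mod 26):
Z(25)−F(5)=20 → U
A(0)−N(13)=-13≡13 → N
J(9)−I(8)=1 → B
N(13)−Z(25)=-12≡14 → O

UNBO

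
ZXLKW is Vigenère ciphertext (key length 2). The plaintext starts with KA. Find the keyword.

PX

Subtract each crib letter from the matching ciphertext letter (mod 26):
Z(25)−K(10)=15 → P
X(23)−A(0)=23 → X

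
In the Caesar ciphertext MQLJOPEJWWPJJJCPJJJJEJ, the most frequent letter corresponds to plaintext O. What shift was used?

21

The most frequent ciphertext letter is J (appears 10 times).
J is position 9; O is position 14.
Shift = -5≡21.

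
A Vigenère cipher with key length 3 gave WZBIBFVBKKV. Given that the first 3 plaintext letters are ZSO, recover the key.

XHN

Subtract each crib letter from the matching ciphertext letter (mod 26):
W(22)−Z(25)=-3≡23 → X
Z(25)−S(18)=7 → H
B(1)−O(14)=-13≡13 → N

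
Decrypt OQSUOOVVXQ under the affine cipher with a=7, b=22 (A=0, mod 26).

KOSWKKLLPO

The inverse of 7 mod 26 is 15, since 7·15=105≡1. Apply D(y)=15·(y−22) mod 26:
O(14): 15·(14−22)=-120≡10 → K
Q(16): 15·(16−22)=-90≡14 → O
S(18): 15·(18−22)=-60≡18 → S
U(20): 15·(20−22)=-30≡22 → W
O(14): 15·(14−22)=-120≡10 → K
O(14): 15·(14−22)=-120≡10 → K
V(21): 15·(21−22)=-15≡11 → L
V(21): 15·(21−22)=-15≡11 → L
X(23): 15·(23−22)=15 → P
Q(16): 15·(16−22)=-90≡14 → O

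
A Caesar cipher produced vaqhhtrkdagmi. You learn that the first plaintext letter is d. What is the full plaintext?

From the crib: v(21)−d(3)=18, so the shift is 18.
Subtract 18 from each ciphertext letter:
v(21): 21−18=3 → d
a(0): 0−18=-18≡8 → i
q(16): 16−18=-2≡24 → y
h(7): 7−18=-11≡15 → p
h(7): 7−18=-11≡15 → p
t(19): 19−18=1 → b
r(17): 17−18=-1≡25 → z
k(10): 10−18=-8≡18 → s
d(3): 3−18=-15≡11 → l
a(0): 0−18=-18≡8 → i
g(6): 6−18=-12≡14 → o
m(12): 12−18=-6≡20 → u
i(8): 8−18=-10≡16 → q

diyppbzsliouq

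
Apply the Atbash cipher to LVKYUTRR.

L(11) → O(14)
V(21) → E(4)
K(10) → P(15)
Y(24) → B(1)
U(20) → F(5)
T(19) → G(6)
R(17) → I(8)
R(17) → I(8)

OEPBFGII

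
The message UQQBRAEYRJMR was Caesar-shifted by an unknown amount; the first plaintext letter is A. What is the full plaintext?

AWWHXGKEXPSX

From the crib: U(20)−A(0)=20, so the shift is 20.
Subtract 20 from each ciphertext letter:
U(20): 20−20=0 → A
Q(16): 16−20=-4≡22 → W
Q(16): 16−20=-4≡22 → W
B(1): 1−20=-19≡7 → H
R(17): 17−20=-3≡23 → X
A(0): 0−20=-20≡6 → G
E(4): 4−20=-16≡10 → K
Y(24): 24−20=4 → E
R(17): 17−20=-3≡23 → X
J(9): 9−20=-11≡15 → P
M(12): 12−20=-8≡18 → S
R(17): 17−20=-3≡23 → X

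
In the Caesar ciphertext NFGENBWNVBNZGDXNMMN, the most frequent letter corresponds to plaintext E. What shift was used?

The most frequent ciphertext letter is N (appears 6 times).
N is position 13; E is position 4.
Shift = 9.

9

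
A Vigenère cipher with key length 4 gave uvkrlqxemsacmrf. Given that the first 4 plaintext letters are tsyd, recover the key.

Subtract each crib letter from the matching ciphertext letter (mod 26):
u(20)−t(19)=1 → b
v(21)−s(18)=3 → d
k(10)−y(24)=-14≡12 → m
r(17)−d(3)=14 → o

bdmo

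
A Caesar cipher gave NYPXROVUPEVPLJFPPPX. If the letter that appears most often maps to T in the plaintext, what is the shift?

22

The most frequent ciphertext letter is P (appears 6 times).
P is position 15; T is position 19.
Shift = -4≡22.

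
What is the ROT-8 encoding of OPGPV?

O(14): 14+8=22 → W
P(15): 15+8=23 → X
G(6): 6+8=14 → O
P(15): 15+8=23 → X
V(21): 21+8=29≡3 → D

WXOXD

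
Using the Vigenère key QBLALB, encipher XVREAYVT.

NWCELZLU

Repeat the key across the message: QBLALBQB
X(23)+Q(16): 39≡13 → N
V(21)+B(1): 22 → W
R(17)+L(11): 28≡2 → C
E(4)+A(0): 4 → E
A(0)+L(11): 11 → L
Y(24)+B(1): 25 → Z
V(21)+Q(16): 37≡11 → L
T(19)+B(1): 20 → U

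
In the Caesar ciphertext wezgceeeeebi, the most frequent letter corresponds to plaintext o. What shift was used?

The most frequent ciphertext letter is e (appears 6 times).
e is position 4; o is position 14.
Shift = -10≡16.

16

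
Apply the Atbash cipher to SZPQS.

S(18) → H(7)
Z(25) → A(0)
P(15) → K(10)
Q(16) → J(9)
S(18) → H(7)

HAKJH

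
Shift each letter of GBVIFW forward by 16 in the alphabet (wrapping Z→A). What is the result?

WRLYVM

G(6): 6+16=22 → W
B(1): 1+16=17 → R
V(21): 21+16=37≡11 → L
I(8): 8+16=24 → Y
F(5): 5+16=21 → V
W(22): 22+16=38≡12 → M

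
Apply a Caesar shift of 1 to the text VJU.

V(21): 21+1=22 → W
J(9): 9+1=10 → K
U(20): 20+1=21 → V

WKV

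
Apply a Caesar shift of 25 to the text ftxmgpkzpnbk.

f(5): 5+25=30≡4 → e
t(19): 19+25=44≡18 → s
x(23): 23+25=48≡22 → w
m(12): 12+25=37≡11 → l
g(6): 6+25=31≡5 → f
p(15): 15+25=40≡14 → o
k(10): 10+25=35≡9 → j
z(25): 25+25=50≡24 → y
p(15): 15+25=40≡14 → o
n(13): 13+25=38≡12 → m
b(1): 1+25=26≡0 → a
k(10): 10+25=35≡9 → j

eswlfojyomaj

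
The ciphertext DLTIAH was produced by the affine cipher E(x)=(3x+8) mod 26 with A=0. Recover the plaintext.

The inverse of 3 mod 26 is 9, since 3·9=27≡1. Apply D(y)=9·(y−8) mod 26:
D(3): 9·(3−8)=-45≡7 → H
L(11): 9·(11−8)=27≡1 → B
T(19): 9·(19−8)=99≡21 → V
I(8): 9·(8−8)=0 → A
A(0): 9·(0−8)=-72≡6 → G
H(7): 9·(7−8)=-9≡17 → R

HBVAGR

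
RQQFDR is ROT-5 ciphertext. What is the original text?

R(17): 17−5=12 → M
Q(16): 16−5=11 → L
Q(16): 16−5=11 → L
F(5): 5−5=0 → A
D(3): 3−5=-2≡24 → Y
R(17): 17−5=12 → M

MLLAYM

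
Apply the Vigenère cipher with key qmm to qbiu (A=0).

Repeat the key across the message: qmmq
q(16)+q(16): 32≡6 → g
b(1)+m(12): 13 → n
i(8)+m(12): 20 → u
u(20)+q(16): 36≡10 → k

gnuk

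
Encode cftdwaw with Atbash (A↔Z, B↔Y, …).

c(2) → x(23)
f(5) → u(20)
t(19) → g(6)
d(3) → w(22)
w(22) → d(3)
a(0) → z(25)
w(22) → d(3)

xugwdzd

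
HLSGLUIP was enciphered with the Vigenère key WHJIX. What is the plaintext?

LEJYOYBG

Repeat the key across the ciphertext: WHJIXWHJ
H(7)−W(22): -15≡11 → L
L(11)−H(7): 4 → E
S(18)−J(9): 9 → J
G(6)−I(8): -2≡24 → Y
L(11)−X(23): -12≡14 → O
U(20)−W(22): -2≡24 → Y
I(8)−H(7): 1 → B
P(15)−J(9): 6 → G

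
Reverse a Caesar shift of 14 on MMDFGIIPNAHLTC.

YYPRSUUBZMTXFO

M(12): 12−14=-2≡24 → Y
M(12): 12−14=-2≡24 → Y
D(3): 3−14=-11≡15 → P
F(5): 5−14=-9≡17 → R
G(6): 6−14=-8≡18 → S
I(8): 8−14=-6≡20 → U
I(8): 8−14=-6≡20 → U
P(15): 15−14=1 → B
N(13): 13−14=-1≡25 → Z
A(0): 0−14=-14≡12 → M
H(7): 7−14=-7≡19 → T
L(11): 11−14=-3≡23 → X
T(19): 19−14=5 → F
C(2): 2−14=-12≡14 → O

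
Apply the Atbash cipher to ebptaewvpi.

vykgzvdekr

e(4) → v(21)
b(1) → y(24)
p(15) → k(10)
t(19) → g(6)
a(0) → z(25)
e(4) → v(21)
w(22) → d(3)
v(21) → e(4)
p(15) → k(10)
i(8) → r(17)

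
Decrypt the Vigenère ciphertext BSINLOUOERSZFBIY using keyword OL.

Repeat the key across the ciphertext: OLOLOLOLOLOLOLOL
B(1)−O(14): -13≡13 → N
S(18)−L(11): 7 → H
I(8)−O(14): -6≡20 → U
N(13)−L(11): 2 → C
L(11)−O(14): -3≡23 → X
O(14)−L(11): 3 → D
U(20)−O(14): 6 → G
O(14)−L(11): 3 → D
E(4)−O(14): -10≡16 → Q
R(17)−L(11): 6 → G
S(18)−O(14): 4 → E
Z(25)−L(11): 14 → O
F(5)−O(14): -9≡17 → R
B(1)−L(11): -10≡16 → Q
I(8)−O(14): -6≡20 → U
Y(24)−L(11): 13 → N

NHUCXDGDQGEORQUN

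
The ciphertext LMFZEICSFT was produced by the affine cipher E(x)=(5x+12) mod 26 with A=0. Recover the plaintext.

The inverse of 5 mod 26 is 21, since 5·21=105≡1. Apply D(y)=21·(y−12) mod 26:
L(11): 21·(11−12)=-21≡5 → F
M(12): 21·(12−12)=0 → A
F(5): 21·(5−12)=-147≡9 → J
Z(25): 21·(25−12)=273≡13 → N
E(4): 21·(4−12)=-168≡14 → O
I(8): 21·(8−12)=-84≡20 → U
C(2): 21·(2−12)=-210≡24 → Y
S(18): 21·(18−12)=126≡22 → W
F(5): 21·(5−12)=-147≡9 → J
T(19): 21·(19−12)=147≡17 → R

FAJNOUYWJR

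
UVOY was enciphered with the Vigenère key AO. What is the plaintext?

Repeat the key across the ciphertext: AOAO
U(20)−A(0): 20 → U
V(21)−O(14): 7 → H
O(14)−A(0): 14 → O
Y(24)−O(14): 10 → K

UHOK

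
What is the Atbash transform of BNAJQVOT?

YMZQJELG

B(1) → Y(24)
N(13) → M(12)
A(0) → Z(25)
J(9) → Q(16)
Q(16) → J(9)
V(21) → E(4)
O(14) → L(11)
T(19) → G(6)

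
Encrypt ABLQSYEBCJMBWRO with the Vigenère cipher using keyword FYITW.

FZTJODCJVFRZEKK

Repeat the key across the message: FYITWFYITWFYITW
A(0)+F(5): 5 → F
B(1)+Y(24): 25 → Z
L(11)+I(8): 19 → T
Q(16)+T(19): 35≡9 → J
S(18)+W(22): 40≡14 → O
Y(24)+F(5): 29≡3 → D
E(4)+Y(24): 28≡2 → C
B(1)+I(8): 9 → J
C(2)+T(19): 21 → V
J(9)+W(22): 31≡5 → F
M(12)+F(5): 17 → R
B(1)+Y(24): 25 → Z
W(22)+I(8): 30≡4 → E
R(17)+T(19): 36≡10 → K
O(14)+W(22): 36≡10 → K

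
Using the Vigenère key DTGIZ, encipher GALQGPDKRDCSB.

Repeat the key across the message: DTGIZDTGIZDTG
G(6)+D(3): 9 → J
A(0)+T(19): 19 → T
L(11)+G(6): 17 → R
Q(16)+I(8): 24 → Y
G(6)+Z(25): 31≡5 → F
P(15)+D(3): 18 → S
D(3)+T(19): 22 → W
K(10)+G(6): 16 → Q
R(17)+I(8): 25 → Z
D(3)+Z(25): 28≡2 → C
C(2)+D(3): 5 → F
S(18)+T(19): 37≡11 → L
B(1)+G(6): 7 → H

JTRYFSWQZCFLH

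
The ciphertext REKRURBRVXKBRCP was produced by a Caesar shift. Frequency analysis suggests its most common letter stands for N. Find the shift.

4

The most frequent ciphertext letter is R (appears 5 times).
R is position 17; N is position 13.
Shift = 4.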